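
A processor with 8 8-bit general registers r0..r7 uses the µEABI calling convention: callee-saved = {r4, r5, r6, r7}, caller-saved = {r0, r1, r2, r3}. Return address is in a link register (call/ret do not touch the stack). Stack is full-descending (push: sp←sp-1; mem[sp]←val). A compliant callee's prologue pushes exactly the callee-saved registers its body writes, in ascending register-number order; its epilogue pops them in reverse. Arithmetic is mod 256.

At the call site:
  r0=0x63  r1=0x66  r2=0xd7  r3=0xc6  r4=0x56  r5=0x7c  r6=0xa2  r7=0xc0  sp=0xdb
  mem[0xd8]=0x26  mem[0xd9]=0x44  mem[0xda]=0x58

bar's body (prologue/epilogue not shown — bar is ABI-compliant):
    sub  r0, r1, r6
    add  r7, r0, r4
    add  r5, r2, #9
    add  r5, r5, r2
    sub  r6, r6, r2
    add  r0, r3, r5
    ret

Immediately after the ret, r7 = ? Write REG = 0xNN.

REG = 0xc0

prologue: push r5 -> mem[0xda]=0x7c, sp=0xda
prologue: push r6 -> mem[0xd9]=0xa2, sp=0xd9
prologue: push r7 -> mem[0xd8]=0xc0, sp=0xd8
body[0] sub  r0, r1, r6 -> r0=0xc4
body[1] add  r7, r0, r4 -> r7=0x1a
body[2] add  r5, r2, #9 -> r5=0xe0
body[3] add  r5, r5, r2 -> r5=0xb7
body[4] sub  r6, r6, r2 -> r6=0xcb
body[5] add  r0, r3, r5 -> r0=0x7d
epilogue: pop r7=0xc0, sp=0xd9
epilogue: pop r6=0xa2, sp=0xda
epilogue: pop r5=0x7c, sp=0xdb
r7 is callee-saved -> restored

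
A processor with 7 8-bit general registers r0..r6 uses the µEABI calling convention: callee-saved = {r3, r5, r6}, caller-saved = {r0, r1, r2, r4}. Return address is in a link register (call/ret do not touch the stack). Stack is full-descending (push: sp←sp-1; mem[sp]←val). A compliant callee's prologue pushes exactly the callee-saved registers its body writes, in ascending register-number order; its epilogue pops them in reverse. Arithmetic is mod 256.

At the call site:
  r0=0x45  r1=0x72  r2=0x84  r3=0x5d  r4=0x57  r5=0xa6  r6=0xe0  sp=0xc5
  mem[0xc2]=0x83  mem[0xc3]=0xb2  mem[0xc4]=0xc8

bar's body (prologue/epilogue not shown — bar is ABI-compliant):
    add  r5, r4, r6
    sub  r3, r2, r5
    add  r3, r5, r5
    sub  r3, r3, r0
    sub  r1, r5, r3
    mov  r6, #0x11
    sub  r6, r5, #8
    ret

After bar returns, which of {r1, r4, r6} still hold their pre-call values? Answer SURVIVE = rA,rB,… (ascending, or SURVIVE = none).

SURVIVE = r4,r6

prologue: push r3 -> mem[0xc4]=0x5d, sp=0xc4
prologue: push r5 -> mem[0xc3]=0xa6, sp=0xc3
prologue: push r6 -> mem[0xc2]=0xe0, sp=0xc2
body[0] add  r5, r4, r6 -> r5=0x37
body[1] sub  r3, r2, r5 -> r3=0x4d
body[2] add  r3, r5, r5 -> r3=0x6e
body[3] sub  r3, r3, r0 -> r3=0x29
body[4] sub  r1, r5, r3 -> r1=0x0e
body[5] mov  r6, #0x11 -> r6=0x11
body[6] sub  r6, r5, #8 -> r6=0x2f
epilogue: pop r6=0xe0, sp=0xc3
epilogue: pop r5=0xa6, sp=0xc4
epilogue: pop r3=0x5d, sp=0xc5
r1: caller-saved, written=True
r4: caller-saved, written=False
r6: callee-saved, written=True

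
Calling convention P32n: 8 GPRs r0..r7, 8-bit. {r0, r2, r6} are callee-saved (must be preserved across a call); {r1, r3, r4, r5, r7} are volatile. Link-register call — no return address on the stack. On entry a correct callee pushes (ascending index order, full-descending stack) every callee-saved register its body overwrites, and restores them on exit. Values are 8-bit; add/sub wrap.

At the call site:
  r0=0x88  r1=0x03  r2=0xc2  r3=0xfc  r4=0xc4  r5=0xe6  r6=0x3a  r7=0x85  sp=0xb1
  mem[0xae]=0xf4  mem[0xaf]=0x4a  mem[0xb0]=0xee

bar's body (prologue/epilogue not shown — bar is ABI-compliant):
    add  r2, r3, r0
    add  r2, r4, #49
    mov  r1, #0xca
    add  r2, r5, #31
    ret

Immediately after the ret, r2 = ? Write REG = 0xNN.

REG = 0xc2

prologue: push r2 -> mem[0xb0]=0xc2, sp=0xb0
body[0] add  r2, r3, r0 -> r2=0x84
body[1] add  r2, r4, #49 -> r2=0xf5
body[2] mov  r1, #0xca -> r1=0xca
body[3] add  r2, r5, #31 -> r2=0x05
epilogue: pop r2=0xc2, sp=0xb1
r2 is callee-saved -> restored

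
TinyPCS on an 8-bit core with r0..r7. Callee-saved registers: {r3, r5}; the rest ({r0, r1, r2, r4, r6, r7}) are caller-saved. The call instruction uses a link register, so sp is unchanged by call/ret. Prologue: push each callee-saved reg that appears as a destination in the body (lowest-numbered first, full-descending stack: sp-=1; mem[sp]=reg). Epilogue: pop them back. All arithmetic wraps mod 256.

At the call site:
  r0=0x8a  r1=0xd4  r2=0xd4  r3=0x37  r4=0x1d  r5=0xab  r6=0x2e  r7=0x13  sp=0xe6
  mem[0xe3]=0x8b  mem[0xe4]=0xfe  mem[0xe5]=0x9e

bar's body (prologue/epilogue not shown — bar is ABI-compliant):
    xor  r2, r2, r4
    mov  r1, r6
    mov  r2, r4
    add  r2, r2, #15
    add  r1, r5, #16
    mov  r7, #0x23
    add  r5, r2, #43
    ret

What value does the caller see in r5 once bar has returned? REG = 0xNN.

REG = 0xab

prologue: push r5 → mem[0xe5]=0xab, sp=0xe5
body[0] xor  r2, r2, r4 → r2=0xc9
body[1] mov  r1, r6 → r1=0x2e
body[2] mov  r2, r4 → r2=0x1d
body[3] add  r2, r2, #15 → r2=0x2c
body[4] add  r1, r5, #16 → r1=0xbb
body[5] mov  r7, #0x23 → r7=0x23
body[6] add  r5, r2, #43 → r5=0x57
epilogue: pop r5=0xab, sp=0xe6
r5 is callee-saved → restored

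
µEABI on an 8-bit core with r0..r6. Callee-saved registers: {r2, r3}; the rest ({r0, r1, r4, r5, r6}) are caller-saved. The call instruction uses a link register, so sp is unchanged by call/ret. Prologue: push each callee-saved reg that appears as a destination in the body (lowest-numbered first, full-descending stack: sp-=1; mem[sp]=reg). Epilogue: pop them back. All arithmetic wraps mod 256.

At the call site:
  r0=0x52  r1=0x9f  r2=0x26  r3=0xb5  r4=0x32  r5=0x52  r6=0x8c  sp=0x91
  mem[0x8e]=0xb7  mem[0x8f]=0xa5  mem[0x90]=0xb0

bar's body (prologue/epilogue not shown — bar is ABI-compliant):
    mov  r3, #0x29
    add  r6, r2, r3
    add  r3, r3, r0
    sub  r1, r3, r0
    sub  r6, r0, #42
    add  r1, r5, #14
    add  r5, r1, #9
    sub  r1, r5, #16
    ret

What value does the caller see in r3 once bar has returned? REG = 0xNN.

REG = 0xb5

prologue: push r3 → mem[0x90]=0xb5, sp=0x90
body[0] mov  r3, #0x29 → r3=0x29
body[1] add  r6, r2, r3 → r6=0x4f
body[2] add  r3, r3, r0 → r3=0x7b
body[3] sub  r1, r3, r0 → r1=0x29
body[4] sub  r6, r0, #42 → r6=0x28
body[5] add  r1, r5, #14 → r1=0x60
body[6] add  r5, r1, #9 → r5=0x69
body[7] sub  r1, r5, #16 → r1=0x59
epilogue: pop r3=0xb5, sp=0x91
r3 is callee-saved → restored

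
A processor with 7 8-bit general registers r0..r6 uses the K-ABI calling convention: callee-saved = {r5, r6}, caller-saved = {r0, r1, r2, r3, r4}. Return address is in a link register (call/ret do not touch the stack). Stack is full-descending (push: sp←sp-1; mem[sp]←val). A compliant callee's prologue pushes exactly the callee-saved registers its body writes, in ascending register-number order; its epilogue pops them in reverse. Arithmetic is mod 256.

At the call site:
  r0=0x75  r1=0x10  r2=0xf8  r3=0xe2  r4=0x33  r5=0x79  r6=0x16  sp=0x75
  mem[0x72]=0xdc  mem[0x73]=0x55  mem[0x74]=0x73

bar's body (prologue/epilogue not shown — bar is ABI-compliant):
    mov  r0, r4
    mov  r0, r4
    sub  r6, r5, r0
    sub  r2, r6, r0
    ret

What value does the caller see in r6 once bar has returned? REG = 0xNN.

REG = 0x16

prologue: push r6 -> mem[0x74]=0x16, sp=0x74
body[0] mov  r0, r4 -> r0=0x33
body[1] mov  r0, r4 -> r0=0x33
body[2] sub  r6, r5, r0 -> r6=0x46
body[3] sub  r2, r6, r0 -> r2=0x13
epilogue: pop r6=0x16, sp=0x75
r6 is callee-saved -> restored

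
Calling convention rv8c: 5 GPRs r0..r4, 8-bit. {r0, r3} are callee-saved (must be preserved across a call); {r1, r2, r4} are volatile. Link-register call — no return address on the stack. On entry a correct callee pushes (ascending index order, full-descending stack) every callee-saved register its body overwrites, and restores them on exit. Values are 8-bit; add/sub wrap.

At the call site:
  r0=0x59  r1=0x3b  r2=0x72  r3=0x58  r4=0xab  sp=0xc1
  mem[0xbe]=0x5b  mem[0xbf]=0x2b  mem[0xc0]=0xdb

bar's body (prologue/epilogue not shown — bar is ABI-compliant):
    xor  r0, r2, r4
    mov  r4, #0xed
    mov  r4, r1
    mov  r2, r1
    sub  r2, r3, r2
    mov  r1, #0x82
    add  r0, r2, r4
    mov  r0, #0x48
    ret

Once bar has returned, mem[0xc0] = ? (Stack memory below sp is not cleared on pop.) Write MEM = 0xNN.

MEM = 0x59

prologue: push r0 -> mem[0xc0]=0x59, sp=0xc0
body[0] xor  r0, r2, r4 -> r0=0xd9
body[1] mov  r4, #0xed -> r4=0xed
body[2] mov  r4, r1 -> r4=0x3b
body[3] mov  r2, r1 -> r2=0x3b
body[4] sub  r2, r3, r2 -> r2=0x1d
body[5] mov  r1, #0x82 -> r1=0x82
body[6] add  r0, r2, r4 -> r0=0x58
body[7] mov  r0, #0x48 -> r0=0x48
epilogue: pop r0=0x59, sp=0xc1
prologue pushed ['r0'] at ['0xc0']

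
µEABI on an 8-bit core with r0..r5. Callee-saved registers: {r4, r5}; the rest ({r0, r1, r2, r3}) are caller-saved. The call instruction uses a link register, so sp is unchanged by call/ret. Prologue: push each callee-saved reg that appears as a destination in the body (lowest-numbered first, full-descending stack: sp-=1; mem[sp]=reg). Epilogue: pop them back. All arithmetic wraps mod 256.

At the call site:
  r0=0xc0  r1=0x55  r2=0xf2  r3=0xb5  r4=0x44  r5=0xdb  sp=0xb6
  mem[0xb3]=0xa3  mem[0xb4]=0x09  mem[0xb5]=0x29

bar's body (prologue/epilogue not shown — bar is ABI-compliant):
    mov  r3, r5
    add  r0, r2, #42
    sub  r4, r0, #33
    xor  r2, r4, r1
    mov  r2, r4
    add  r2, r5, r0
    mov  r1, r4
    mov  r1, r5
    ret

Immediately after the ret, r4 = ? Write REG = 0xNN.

REG = 0x44

prologue: push r4 -> mem[0xb5]=0x44, sp=0xb5
body[0] mov  r3, r5 -> r3=0xdb
body[1] add  r0, r2, #42 -> r0=0x1c
body[2] sub  r4, r0, #33 -> r4=0xfb
body[3] xor  r2, r4, r1 -> r2=0xae
body[4] mov  r2, r4 -> r2=0xfb
body[5] add  r2, r5, r0 -> r2=0xf7
body[6] mov  r1, r4 -> r1=0xfb
body[7] mov  r1, r5 -> r1=0xdb
epilogue: pop r4=0x44, sp=0xb6
r4 is callee-saved -> restored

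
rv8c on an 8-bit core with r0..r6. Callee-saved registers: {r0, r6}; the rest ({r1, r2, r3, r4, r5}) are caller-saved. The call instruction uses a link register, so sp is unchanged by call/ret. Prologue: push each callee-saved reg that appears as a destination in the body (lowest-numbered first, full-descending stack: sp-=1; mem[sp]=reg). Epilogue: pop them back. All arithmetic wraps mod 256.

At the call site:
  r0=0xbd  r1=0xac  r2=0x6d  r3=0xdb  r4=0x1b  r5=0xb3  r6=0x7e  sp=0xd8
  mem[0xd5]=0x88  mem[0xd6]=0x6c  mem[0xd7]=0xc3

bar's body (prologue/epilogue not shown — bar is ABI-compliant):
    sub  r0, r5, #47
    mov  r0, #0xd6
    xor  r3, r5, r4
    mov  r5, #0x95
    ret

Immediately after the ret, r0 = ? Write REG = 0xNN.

REG = 0xbd

prologue: push r0 -> mem[0xd7]=0xbd, sp=0xd7
body[0] sub  r0, r5, #47 -> r0=0x84
body[1] mov  r0, #0xd6 -> r0=0xd6
body[2] xor  r3, r5, r4 -> r3=0xa8
body[3] mov  r5, #0x95 -> r5=0x95
epilogue: pop r0=0xbd, sp=0xd8
r0 is callee-saved -> restored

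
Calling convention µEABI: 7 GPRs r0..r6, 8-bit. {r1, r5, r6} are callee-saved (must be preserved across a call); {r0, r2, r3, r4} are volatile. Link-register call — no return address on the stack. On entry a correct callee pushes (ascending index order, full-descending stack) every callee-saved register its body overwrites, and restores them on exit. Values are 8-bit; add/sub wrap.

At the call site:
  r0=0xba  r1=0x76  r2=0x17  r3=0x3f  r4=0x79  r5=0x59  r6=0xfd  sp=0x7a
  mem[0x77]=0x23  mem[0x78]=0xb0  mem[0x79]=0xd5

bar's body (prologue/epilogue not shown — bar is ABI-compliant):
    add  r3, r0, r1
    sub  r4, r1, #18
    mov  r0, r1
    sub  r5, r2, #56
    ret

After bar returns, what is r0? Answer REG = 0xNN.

prologue: push r5 → mem[0x79]=0x59, sp=0x79
body[0] add  r3, r0, r1 → r3=0x30
body[1] sub  r4, r1, #18 → r4=0x64
body[2] mov  r0, r1 → r0=0x76
body[3] sub  r5, r2, #56 → r5=0xdf
epilogue: pop r5=0x59, sp=0x7a
r0 is caller-saved → body value

REG = 0x76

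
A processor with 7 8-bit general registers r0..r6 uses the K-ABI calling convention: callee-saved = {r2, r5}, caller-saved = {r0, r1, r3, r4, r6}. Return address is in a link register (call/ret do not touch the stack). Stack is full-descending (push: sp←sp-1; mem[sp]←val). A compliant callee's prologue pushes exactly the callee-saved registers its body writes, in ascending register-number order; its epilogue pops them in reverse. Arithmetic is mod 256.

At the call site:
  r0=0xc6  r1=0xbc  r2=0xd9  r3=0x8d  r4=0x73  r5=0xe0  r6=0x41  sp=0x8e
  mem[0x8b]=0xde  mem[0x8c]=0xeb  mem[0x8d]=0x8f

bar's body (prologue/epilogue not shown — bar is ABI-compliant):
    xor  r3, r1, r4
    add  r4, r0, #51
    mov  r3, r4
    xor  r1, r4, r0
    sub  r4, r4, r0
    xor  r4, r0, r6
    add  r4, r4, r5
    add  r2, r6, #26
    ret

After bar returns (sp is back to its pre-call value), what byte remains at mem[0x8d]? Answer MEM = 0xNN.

MEM = 0xd9

prologue: push r2 → mem[0x8d]=0xd9, sp=0x8d
body[0] xor  r3, r1, r4 → r3=0xcf
body[1] add  r4, r0, #51 → r4=0xf9
body[2] mov  r3, r4 → r3=0xf9
body[3] xor  r1, r4, r0 → r1=0x3f
body[4] sub  r4, r4, r0 → r4=0x33
body[5] xor  r4, r0, r6 → r4=0x87
body[6] add  r4, r4, r5 → r4=0x67
body[7] add  r2, r6, #26 → r2=0x5b
epilogue: pop r2=0xd9, sp=0x8e
prologue pushed ['r2'] at ['0x8d']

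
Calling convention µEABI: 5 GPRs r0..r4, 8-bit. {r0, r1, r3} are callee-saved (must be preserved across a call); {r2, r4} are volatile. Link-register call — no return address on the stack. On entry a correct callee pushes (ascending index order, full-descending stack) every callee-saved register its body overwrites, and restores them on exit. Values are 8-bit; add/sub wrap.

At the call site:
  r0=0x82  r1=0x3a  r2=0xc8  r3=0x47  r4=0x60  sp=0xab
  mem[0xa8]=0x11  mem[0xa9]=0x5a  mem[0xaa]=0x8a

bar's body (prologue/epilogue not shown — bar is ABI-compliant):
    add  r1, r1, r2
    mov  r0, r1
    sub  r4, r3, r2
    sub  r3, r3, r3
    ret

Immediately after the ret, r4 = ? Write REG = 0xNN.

prologue: push r0 -> mem[0xaa]=0x82, sp=0xaa
prologue: push r1 -> mem[0xa9]=0x3a, sp=0xa9
prologue: push r3 -> mem[0xa8]=0x47, sp=0xa8
body[0] add  r1, r1, r2 -> r1=0x02
body[1] mov  r0, r1 -> r0=0x02
body[2] sub  r4, r3, r2 -> r4=0x7f
body[3] sub  r3, r3, r3 -> r3=0x00
epilogue: pop r3=0x47, sp=0xa9
epilogue: pop r1=0x3a, sp=0xaa
epilogue: pop r0=0x82, sp=0xab
r4 is caller-saved -> body value

REG = 0x7f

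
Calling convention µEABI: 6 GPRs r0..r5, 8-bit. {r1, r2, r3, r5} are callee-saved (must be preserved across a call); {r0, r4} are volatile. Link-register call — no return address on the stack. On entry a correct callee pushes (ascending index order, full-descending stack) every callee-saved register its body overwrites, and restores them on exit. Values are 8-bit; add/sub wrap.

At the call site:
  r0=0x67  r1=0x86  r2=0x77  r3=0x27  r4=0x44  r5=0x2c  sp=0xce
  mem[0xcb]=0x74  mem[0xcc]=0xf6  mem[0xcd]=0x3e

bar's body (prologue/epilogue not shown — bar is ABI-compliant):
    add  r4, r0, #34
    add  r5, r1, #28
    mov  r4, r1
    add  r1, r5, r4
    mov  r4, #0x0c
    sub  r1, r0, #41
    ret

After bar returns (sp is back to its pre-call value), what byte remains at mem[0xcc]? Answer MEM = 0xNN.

MEM = 0x2c

prologue: push r1 -> mem[0xcd]=0x86, sp=0xcd
prologue: push r5 -> mem[0xcc]=0x2c, sp=0xcc
body[0] add  r4, r0, #34 -> r4=0x89
body[1] add  r5, r1, #28 -> r5=0xa2
body[2] mov  r4, r1 -> r4=0x86
body[3] add  r1, r5, r4 -> r1=0x28
body[4] mov  r4, #0x0c -> r4=0x0c
body[5] sub  r1, r0, #41 -> r1=0x3e
epilogue: pop r5=0x2c, sp=0xcd
epilogue: pop r1=0x86, sp=0xce
prologue pushed ['r1', 'r5'] at ['0xcd', '0xcc']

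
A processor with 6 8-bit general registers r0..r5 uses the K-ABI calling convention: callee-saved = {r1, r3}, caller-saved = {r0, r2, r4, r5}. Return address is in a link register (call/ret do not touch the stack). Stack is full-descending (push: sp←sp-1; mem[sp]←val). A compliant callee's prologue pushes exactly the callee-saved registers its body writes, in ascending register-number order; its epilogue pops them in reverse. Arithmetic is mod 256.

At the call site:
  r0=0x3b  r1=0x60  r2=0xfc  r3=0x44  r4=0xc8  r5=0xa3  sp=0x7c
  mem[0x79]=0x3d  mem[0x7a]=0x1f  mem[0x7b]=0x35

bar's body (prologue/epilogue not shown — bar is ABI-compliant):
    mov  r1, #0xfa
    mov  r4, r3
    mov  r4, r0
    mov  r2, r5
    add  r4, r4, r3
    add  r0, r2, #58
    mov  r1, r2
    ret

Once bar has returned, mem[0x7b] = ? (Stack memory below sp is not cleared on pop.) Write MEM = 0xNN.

prologue: push r1 → mem[0x7b]=0x60, sp=0x7b
body[0] mov  r1, #0xfa → r1=0xfa
body[1] mov  r4, r3 → r4=0x44
body[2] mov  r4, r0 → r4=0x3b
body[3] mov  r2, r5 → r2=0xa3
body[4] add  r4, r4, r3 → r4=0x7f
body[5] add  r0, r2, #58 → r0=0xdd
body[6] mov  r1, r2 → r1=0xa3
epilogue: pop r1=0x60, sp=0x7c
prologue pushed ['r1'] at ['0x7b']

MEM = 0x60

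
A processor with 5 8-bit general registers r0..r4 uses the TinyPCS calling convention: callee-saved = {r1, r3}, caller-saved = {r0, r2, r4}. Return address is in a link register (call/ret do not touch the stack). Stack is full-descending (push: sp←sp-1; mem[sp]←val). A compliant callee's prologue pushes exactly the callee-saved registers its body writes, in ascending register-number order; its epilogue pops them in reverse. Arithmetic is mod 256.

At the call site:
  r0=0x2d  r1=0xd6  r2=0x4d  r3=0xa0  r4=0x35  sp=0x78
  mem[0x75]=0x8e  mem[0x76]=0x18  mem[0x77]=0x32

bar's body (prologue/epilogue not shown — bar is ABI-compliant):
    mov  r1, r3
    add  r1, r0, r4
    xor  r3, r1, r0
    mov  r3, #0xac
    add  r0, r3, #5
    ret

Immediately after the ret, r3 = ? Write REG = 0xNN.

REG = 0xa0

prologue: push r1 -> mem[0x77]=0xd6, sp=0x77
prologue: push r3 -> mem[0x76]=0xa0, sp=0x76
body[0] mov  r1, r3 -> r1=0xa0
body[1] add  r1, r0, r4 -> r1=0x62
body[2] xor  r3, r1, r0 -> r3=0x4f
body[3] mov  r3, #0xac -> r3=0xac
body[4] add  r0, r3, #5 -> r0=0xb1
epilogue: pop r3=0xa0, sp=0x77
epilogue: pop r1=0xd6, sp=0x78
r3 is callee-saved -> restored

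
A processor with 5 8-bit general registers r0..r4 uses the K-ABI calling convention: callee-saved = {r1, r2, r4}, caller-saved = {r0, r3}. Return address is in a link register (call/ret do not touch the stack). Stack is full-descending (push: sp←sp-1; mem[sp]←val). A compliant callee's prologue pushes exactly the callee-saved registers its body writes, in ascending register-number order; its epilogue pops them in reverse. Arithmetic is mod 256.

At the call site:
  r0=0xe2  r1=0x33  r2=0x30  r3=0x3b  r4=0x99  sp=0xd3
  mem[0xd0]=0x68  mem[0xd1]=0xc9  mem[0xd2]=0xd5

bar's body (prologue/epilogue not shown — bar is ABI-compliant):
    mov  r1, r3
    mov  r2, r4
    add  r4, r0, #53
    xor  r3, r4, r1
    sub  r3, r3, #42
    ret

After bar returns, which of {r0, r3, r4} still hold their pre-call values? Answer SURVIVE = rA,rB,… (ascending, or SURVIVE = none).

SURVIVE = r0,r4

prologue: push r1 → mem[0xd2]=0x33, sp=0xd2
prologue: push r2 → mem[0xd1]=0x30, sp=0xd1
prologue: push r4 → mem[0xd0]=0x99, sp=0xd0
body[0] mov  r1, r3 → r1=0x3b
body[1] mov  r2, r4 → r2=0x99
body[2] add  r4, r0, #53 → r4=0x17
body[3] xor  r3, r4, r1 → r3=0x2c
body[4] sub  r3, r3, #42 → r3=0x02
epilogue: pop r4=0x99, sp=0xd1
epilogue: pop r2=0x30, sp=0xd2
epilogue: pop r1=0x33, sp=0xd3
r0: caller-saved, written=False
r3: caller-saved, written=True
r4: callee-saved, written=True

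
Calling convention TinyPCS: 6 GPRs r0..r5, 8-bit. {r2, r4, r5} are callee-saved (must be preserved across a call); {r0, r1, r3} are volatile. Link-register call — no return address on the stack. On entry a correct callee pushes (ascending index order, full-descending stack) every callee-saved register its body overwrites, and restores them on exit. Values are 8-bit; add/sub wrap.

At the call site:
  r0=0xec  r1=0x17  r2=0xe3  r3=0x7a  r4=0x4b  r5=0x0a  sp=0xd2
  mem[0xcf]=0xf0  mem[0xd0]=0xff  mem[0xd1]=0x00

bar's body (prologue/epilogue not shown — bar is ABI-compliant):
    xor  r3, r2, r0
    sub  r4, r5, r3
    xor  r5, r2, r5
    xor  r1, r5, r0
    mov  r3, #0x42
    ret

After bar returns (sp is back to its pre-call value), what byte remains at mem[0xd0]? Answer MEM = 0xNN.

prologue: push r4 -> mem[0xd1]=0x4b, sp=0xd1
prologue: push r5 -> mem[0xd0]=0x0a, sp=0xd0
body[0] xor  r3, r2, r0 -> r3=0x0f
body[1] sub  r4, r5, r3 -> r4=0xfb
body[2] xor  r5, r2, r5 -> r5=0xe9
body[3] xor  r1, r5, r0 -> r1=0x05
body[4] mov  r3, #0x42 -> r3=0x42
epilogue: pop r5=0x0a, sp=0xd1
epilogue: pop r4=0x4b, sp=0xd2
prologue pushed ['r4', 'r5'] at ['0xd1', '0xd0']

MEM = 0x0a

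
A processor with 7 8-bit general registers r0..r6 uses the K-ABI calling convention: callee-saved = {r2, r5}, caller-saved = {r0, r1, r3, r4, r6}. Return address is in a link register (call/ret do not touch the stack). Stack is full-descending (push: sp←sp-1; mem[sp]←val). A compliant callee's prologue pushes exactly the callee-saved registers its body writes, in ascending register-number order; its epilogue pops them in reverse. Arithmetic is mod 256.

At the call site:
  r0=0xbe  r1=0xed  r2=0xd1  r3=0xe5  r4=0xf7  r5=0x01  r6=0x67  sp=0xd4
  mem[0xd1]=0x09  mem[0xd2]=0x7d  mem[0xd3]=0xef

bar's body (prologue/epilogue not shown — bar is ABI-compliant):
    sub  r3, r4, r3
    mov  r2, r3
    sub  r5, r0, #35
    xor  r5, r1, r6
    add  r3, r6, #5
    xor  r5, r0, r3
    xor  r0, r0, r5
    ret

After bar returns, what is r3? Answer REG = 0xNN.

prologue: push r2 -> mem[0xd3]=0xd1, sp=0xd3
prologue: push r5 -> mem[0xd2]=0x01, sp=0xd2
body[0] sub  r3, r4, r3 -> r3=0x12
body[1] mov  r2, r3 -> r2=0x12
body[2] sub  r5, r0, #35 -> r5=0x9b
body[3] xor  r5, r1, r6 -> r5=0x8a
body[4] add  r3, r6, #5 -> r3=0x6c
body[5] xor  r5, r0, r3 -> r5=0xd2
body[6] xor  r0, r0, r5 -> r0=0x6c
epilogue: pop r5=0x01, sp=0xd3
epilogue: pop r2=0xd1, sp=0xd4
r3 is caller-saved -> body value

REG = 0x6c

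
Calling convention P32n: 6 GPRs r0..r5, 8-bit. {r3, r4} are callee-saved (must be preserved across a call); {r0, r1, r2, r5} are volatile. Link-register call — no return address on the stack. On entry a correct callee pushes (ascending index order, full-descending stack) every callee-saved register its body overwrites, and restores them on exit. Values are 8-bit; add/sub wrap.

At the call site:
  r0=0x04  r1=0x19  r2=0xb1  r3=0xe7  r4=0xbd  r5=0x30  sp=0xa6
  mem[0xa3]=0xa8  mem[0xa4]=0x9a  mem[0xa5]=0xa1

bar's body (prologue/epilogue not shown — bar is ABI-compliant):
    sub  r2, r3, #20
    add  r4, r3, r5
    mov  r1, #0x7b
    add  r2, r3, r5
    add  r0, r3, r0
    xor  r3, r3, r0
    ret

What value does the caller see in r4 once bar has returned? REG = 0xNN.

prologue: push r3 → mem[0xa5]=0xe7, sp=0xa5
prologue: push r4 → mem[0xa4]=0xbd, sp=0xa4
body[0] sub  r2, r3, #20 → r2=0xd3
body[1] add  r4, r3, r5 → r4=0x17
body[2] mov  r1, #0x7b → r1=0x7b
body[3] add  r2, r3, r5 → r2=0x17
body[4] add  r0, r3, r0 → r0=0xeb
body[5] xor  r3, r3, r0 → r3=0x0c
epilogue: pop r4=0xbd, sp=0xa5
epilogue: pop r3=0xe7, sp=0xa6
r4 is callee-saved → restored

REG = 0xbd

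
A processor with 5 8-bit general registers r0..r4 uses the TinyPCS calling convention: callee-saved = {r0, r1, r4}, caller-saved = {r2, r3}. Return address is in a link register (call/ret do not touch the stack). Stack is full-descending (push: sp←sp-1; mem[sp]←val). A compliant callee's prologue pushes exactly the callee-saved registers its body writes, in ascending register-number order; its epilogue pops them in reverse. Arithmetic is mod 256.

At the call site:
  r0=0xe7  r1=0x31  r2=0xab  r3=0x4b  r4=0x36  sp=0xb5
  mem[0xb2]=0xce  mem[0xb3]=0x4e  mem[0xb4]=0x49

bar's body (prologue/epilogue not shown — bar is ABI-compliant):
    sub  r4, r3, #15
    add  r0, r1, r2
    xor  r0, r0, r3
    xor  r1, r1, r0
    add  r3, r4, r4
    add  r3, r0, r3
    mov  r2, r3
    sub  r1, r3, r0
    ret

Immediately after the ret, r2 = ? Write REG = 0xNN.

prologue: push r0 -> mem[0xb4]=0xe7, sp=0xb4
prologue: push r1 -> mem[0xb3]=0x31, sp=0xb3
prologue: push r4 -> mem[0xb2]=0x36, sp=0xb2
body[0] sub  r4, r3, #15 -> r4=0x3c
body[1] add  r0, r1, r2 -> r0=0xdc
body[2] xor  r0, r0, r3 -> r0=0x97
body[3] xor  r1, r1, r0 -> r1=0xa6
body[4] add  r3, r4, r4 -> r3=0x78
body[5] add  r3, r0, r3 -> r3=0x0f
body[6] mov  r2, r3 -> r2=0x0f
body[7] sub  r1, r3, r0 -> r1=0x78
epilogue: pop r4=0x36, sp=0xb3
epilogue: pop r1=0x31, sp=0xb4
epilogue: pop r0=0xe7, sp=0xb5
r2 is caller-saved -> body value

REG = 0x0f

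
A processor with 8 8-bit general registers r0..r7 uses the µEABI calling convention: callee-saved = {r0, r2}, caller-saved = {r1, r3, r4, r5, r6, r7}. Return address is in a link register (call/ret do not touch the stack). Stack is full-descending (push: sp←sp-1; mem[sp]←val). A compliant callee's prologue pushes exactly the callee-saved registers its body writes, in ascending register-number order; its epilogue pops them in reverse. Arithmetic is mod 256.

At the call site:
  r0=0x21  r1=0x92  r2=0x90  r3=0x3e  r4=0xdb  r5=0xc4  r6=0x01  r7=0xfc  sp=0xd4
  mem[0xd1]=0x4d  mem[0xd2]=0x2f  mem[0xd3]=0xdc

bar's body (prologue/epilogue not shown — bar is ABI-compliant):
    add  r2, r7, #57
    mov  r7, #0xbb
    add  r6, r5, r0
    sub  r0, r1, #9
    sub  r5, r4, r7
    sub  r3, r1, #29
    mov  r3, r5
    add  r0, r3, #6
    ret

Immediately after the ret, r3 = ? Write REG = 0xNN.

prologue: push r0 → mem[0xd3]=0x21, sp=0xd3
prologue: push r2 → mem[0xd2]=0x90, sp=0xd2
body[0] add  r2, r7, #57 → r2=0x35
body[1] mov  r7, #0xbb → r7=0xbb
body[2] add  r6, r5, r0 → r6=0xe5
body[3] sub  r0, r1, #9 → r0=0x89
body[4] sub  r5, r4, r7 → r5=0x20
body[5] sub  r3, r1, #29 → r3=0x75
body[6] mov  r3, r5 → r3=0x20
body[7] add  r0, r3, #6 → r0=0x26
epilogue: pop r2=0x90, sp=0xd3
epilogue: pop r0=0x21, sp=0xd4
r3 is caller-saved → body value

REG = 0x20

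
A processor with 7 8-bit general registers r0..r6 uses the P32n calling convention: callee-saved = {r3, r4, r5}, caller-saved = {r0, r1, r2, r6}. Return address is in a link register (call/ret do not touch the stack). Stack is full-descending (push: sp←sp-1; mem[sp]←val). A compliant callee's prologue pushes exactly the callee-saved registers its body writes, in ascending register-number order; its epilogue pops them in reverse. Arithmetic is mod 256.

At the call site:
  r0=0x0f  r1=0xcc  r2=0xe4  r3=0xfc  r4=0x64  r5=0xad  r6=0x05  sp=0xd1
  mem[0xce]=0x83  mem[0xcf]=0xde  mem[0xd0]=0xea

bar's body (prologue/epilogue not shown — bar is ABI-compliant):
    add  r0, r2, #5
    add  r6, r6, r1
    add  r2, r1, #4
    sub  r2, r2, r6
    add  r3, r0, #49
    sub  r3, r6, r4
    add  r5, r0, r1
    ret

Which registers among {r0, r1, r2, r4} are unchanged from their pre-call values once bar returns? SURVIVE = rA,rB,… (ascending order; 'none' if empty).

SURVIVE = r1,r4

prologue: push r3 → mem[0xd0]=0xfc, sp=0xd0
prologue: push r5 → mem[0xcf]=0xad, sp=0xcf
body[0] add  r0, r2, #5 → r0=0xe9
body[1] add  r6, r6, r1 → r6=0xd1
body[2] add  r2, r1, #4 → r2=0xd0
body[3] sub  r2, r2, r6 → r2=0xff
body[4] add  r3, r0, #49 → r3=0x1a
body[5] sub  r3, r6, r4 → r3=0x6d
body[6] add  r5, r0, r1 → r5=0xb5
epilogue: pop r5=0xad, sp=0xd0
epilogue: pop r3=0xfc, sp=0xd1
r0: caller-saved, written=True
r1: caller-saved, written=False
r2: caller-saved, written=True
r4: callee-saved, written=False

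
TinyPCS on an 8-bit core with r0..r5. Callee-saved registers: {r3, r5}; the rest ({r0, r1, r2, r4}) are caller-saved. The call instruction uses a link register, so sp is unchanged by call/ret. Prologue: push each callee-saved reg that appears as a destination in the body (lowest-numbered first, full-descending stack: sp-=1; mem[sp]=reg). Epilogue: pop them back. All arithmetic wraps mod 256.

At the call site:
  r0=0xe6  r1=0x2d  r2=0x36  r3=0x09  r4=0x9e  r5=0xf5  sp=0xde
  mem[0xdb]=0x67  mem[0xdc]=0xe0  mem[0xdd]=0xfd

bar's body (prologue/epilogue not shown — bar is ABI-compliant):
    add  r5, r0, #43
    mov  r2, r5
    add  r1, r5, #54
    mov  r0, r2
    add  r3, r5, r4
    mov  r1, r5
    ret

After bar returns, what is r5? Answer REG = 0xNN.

prologue: push r3 → mem[0xdd]=0x09, sp=0xdd
prologue: push r5 → mem[0xdc]=0xf5, sp=0xdc
body[0] add  r5, r0, #43 → r5=0x11
body[1] mov  r2, r5 → r2=0x11
body[2] add  r1, r5, #54 → r1=0x47
body[3] mov  r0, r2 → r0=0x11
body[4] add  r3, r5, r4 → r3=0xaf
body[5] mov  r1, r5 → r1=0x11
epilogue: pop r5=0xf5, sp=0xdd
epilogue: pop r3=0x09, sp=0xde
r5 is callee-saved → restored

REG = 0xf5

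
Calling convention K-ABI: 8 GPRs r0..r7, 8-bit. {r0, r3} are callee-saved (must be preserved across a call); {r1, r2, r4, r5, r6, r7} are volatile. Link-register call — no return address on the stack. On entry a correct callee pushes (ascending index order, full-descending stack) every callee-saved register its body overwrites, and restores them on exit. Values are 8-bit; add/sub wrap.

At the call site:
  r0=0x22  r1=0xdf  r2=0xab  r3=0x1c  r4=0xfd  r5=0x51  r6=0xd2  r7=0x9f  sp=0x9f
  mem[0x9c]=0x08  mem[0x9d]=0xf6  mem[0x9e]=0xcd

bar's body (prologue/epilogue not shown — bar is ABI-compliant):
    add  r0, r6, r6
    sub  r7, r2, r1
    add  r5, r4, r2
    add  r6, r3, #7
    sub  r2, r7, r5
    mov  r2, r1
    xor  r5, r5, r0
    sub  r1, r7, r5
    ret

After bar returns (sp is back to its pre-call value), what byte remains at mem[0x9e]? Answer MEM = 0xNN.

MEM = 0x22

prologue: push r0 → mem[0x9e]=0x22, sp=0x9e
body[0] add  r0, r6, r6 → r0=0xa4
body[1] sub  r7, r2, r1 → r7=0xcc
body[2] add  r5, r4, r2 → r5=0xa8
body[3] add  r6, r3, #7 → r6=0x23
body[4] sub  r2, r7, r5 → r2=0x24
body[5] mov  r2, r1 → r2=0xdf
body[6] xor  r5, r5, r0 → r5=0x0c
body[7] sub  r1, r7, r5 → r1=0xc0
epilogue: pop r0=0x22, sp=0x9f
prologue pushed ['r0'] at ['0x9e']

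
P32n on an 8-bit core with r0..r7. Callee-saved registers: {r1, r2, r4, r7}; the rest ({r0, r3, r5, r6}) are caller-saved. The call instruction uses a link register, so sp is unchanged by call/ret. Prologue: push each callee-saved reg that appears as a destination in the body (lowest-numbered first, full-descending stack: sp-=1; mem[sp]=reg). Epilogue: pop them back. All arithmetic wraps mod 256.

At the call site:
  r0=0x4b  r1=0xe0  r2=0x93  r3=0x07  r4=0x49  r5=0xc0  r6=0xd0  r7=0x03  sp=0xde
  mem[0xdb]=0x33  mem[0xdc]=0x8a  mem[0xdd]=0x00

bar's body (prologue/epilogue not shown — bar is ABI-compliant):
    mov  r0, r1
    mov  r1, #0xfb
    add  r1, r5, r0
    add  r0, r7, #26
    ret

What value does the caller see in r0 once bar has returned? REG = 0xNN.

prologue: push r1 → mem[0xdd]=0xe0, sp=0xdd
body[0] mov  r0, r1 → r0=0xe0
body[1] mov  r1, #0xfb → r1=0xfb
body[2] add  r1, r5, r0 → r1=0xa0
body[3] add  r0, r7, #26 → r0=0x1d
epilogue: pop r1=0xe0, sp=0xde
r0 is caller-saved → body value

REG = 0x1d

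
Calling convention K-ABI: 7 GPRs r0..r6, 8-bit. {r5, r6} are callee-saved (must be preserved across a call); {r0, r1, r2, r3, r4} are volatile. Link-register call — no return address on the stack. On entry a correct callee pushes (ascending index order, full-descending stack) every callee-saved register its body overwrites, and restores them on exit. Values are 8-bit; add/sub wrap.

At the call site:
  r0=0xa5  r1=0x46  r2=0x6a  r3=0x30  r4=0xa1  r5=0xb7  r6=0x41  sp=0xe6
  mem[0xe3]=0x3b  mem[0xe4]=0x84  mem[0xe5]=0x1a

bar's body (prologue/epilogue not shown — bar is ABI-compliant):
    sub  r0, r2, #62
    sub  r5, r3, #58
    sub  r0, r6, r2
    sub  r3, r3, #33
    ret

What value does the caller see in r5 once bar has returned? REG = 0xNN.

REG = 0xb7

prologue: push r5 → mem[0xe5]=0xb7, sp=0xe5
body[0] sub  r0, r2, #62 → r0=0x2c
body[1] sub  r5, r3, #58 → r5=0xf6
body[2] sub  r0, r6, r2 → r0=0xd7
body[3] sub  r3, r3, #33 → r3=0x0f
epilogue: pop r5=0xb7, sp=0xe6
r5 is callee-saved → restored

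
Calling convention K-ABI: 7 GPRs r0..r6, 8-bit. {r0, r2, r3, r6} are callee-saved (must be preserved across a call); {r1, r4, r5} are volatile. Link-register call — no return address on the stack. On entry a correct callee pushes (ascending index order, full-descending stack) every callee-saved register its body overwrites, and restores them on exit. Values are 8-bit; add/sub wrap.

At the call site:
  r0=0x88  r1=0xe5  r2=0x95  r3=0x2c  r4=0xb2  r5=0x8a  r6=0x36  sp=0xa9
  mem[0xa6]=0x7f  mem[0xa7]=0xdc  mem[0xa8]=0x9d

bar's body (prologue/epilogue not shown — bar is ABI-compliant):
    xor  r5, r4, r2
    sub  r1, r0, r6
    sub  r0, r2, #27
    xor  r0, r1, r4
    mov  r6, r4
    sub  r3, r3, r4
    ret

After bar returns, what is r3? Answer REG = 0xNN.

prologue: push r0 → mem[0xa8]=0x88, sp=0xa8
prologue: push r3 → mem[0xa7]=0x2c, sp=0xa7
prologue: push r6 → mem[0xa6]=0x36, sp=0xa6
body[0] xor  r5, r4, r2 → r5=0x27
body[1] sub  r1, r0, r6 → r1=0x52
body[2] sub  r0, r2, #27 → r0=0x7a
body[3] xor  r0, r1, r4 → r0=0xe0
body[4] mov  r6, r4 → r6=0xb2
body[5] sub  r3, r3, r4 → r3=0x7a
epilogue: pop r6=0x36, sp=0xa7
epilogue: pop r3=0x2c, sp=0xa8
epilogue: pop r0=0x88, sp=0xa9
r3 is callee-saved → restored

REG = 0x2c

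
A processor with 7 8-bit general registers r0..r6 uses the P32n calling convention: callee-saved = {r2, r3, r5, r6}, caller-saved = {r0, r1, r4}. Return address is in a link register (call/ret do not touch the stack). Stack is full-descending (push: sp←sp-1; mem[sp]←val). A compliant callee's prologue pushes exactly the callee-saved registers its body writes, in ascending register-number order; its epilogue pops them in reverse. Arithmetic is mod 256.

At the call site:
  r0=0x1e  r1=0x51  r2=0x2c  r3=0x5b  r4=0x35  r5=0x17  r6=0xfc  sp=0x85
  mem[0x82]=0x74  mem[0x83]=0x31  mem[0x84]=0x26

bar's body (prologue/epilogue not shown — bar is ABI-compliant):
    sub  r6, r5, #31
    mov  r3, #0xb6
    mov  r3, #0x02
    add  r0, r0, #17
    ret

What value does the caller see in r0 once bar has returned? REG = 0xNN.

REG = 0x2f

prologue: push r3 → mem[0x84]=0x5b, sp=0x84
prologue: push r6 → mem[0x83]=0xfc, sp=0x83
body[0] sub  r6, r5, #31 → r6=0xf8
body[1] mov  r3, #0xb6 → r3=0xb6
body[2] mov  r3, #0x02 → r3=0x02
body[3] add  r0, r0, #17 → r0=0x2f
epilogue: pop r6=0xfc, sp=0x84
epilogue: pop r3=0x5b, sp=0x85
r0 is caller-saved → body value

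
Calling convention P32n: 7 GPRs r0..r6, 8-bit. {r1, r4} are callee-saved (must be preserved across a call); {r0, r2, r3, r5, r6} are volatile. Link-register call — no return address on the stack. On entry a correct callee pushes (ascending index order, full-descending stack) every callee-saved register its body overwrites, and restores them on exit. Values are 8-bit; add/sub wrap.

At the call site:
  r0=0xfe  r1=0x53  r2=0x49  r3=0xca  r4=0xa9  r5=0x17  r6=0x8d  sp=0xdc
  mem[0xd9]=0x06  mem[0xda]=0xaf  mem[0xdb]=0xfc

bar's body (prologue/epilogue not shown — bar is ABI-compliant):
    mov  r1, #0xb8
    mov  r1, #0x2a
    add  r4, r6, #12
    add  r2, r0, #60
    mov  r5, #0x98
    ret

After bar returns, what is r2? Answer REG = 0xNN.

REG = 0x3a

prologue: push r1 -> mem[0xdb]=0x53, sp=0xdb
prologue: push r4 -> mem[0xda]=0xa9, sp=0xda
body[0] mov  r1, #0xb8 -> r1=0xb8
body[1] mov  r1, #0x2a -> r1=0x2a
body[2] add  r4, r6, #12 -> r4=0x99
body[3] add  r2, r0, #60 -> r2=0x3a
body[4] mov  r5, #0x98 -> r5=0x98
epilogue: pop r4=0xa9, sp=0xdb
epilogue: pop r1=0x53, sp=0xdc
r2 is caller-saved -> body value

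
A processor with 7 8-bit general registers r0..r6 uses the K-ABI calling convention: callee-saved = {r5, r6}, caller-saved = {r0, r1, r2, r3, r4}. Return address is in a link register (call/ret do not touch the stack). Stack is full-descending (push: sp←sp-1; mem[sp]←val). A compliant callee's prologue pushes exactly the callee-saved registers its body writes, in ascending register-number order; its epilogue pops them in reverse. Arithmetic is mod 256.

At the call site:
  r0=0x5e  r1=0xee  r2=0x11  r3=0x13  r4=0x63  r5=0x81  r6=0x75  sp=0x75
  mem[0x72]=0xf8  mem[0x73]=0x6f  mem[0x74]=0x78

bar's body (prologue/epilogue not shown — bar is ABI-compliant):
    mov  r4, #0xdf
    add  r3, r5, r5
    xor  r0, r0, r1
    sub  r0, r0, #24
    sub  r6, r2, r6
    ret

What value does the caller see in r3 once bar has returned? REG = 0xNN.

REG = 0x02

prologue: push r6 → mem[0x74]=0x75, sp=0x74
body[0] mov  r4, #0xdf → r4=0xdf
body[1] add  r3, r5, r5 → r3=0x02
body[2] xor  r0, r0, r1 → r0=0xb0
body[3] sub  r0, r0, #24 → r0=0x98
body[4] sub  r6, r2, r6 → r6=0x9c
epilogue: pop r6=0x75, sp=0x75
r3 is caller-saved → body value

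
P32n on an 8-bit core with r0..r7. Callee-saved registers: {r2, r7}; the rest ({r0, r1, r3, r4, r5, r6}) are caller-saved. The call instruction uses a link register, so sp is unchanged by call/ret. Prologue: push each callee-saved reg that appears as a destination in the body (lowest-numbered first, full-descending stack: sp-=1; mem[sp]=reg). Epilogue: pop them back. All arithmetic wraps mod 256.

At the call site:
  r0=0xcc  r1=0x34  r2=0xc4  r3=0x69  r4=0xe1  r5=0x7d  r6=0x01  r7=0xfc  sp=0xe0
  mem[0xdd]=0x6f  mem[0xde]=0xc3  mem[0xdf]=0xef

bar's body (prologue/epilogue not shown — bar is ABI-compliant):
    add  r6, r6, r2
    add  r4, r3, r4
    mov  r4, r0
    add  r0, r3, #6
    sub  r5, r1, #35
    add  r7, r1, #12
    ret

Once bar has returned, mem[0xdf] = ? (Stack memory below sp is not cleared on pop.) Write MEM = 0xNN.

prologue: push r7 → mem[0xdf]=0xfc, sp=0xdf
body[0] add  r6, r6, r2 → r6=0xc5
body[1] add  r4, r3, r4 → r4=0x4a
body[2] mov  r4, r0 → r4=0xcc
body[3] add  r0, r3, #6 → r0=0x6f
body[4] sub  r5, r1, #35 → r5=0x11
body[5] add  r7, r1, #12 → r7=0x40
epilogue: pop r7=0xfc, sp=0xe0
prologue pushed ['r7'] at ['0xdf']

MEM = 0xfc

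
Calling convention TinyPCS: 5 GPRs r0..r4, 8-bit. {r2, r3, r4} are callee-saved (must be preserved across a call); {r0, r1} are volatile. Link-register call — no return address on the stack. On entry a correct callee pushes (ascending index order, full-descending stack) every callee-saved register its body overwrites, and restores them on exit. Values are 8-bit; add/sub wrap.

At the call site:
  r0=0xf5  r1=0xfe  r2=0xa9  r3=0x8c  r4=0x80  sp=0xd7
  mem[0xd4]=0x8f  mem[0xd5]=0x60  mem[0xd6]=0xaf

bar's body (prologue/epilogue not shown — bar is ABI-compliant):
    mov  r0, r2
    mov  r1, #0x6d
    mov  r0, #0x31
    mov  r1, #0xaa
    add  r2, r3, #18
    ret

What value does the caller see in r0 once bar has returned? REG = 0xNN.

REG = 0x31

prologue: push r2 → mem[0xd6]=0xa9, sp=0xd6
body[0] mov  r0, r2 → r0=0xa9
body[1] mov  r1, #0x6d → r1=0x6d
body[2] mov  r0, #0x31 → r0=0x31
body[3] mov  r1, #0xaa → r1=0xaa
body[4] add  r2, r3, #18 → r2=0x9e
epilogue: pop r2=0xa9, sp=0xd7
r0 is caller-saved → body value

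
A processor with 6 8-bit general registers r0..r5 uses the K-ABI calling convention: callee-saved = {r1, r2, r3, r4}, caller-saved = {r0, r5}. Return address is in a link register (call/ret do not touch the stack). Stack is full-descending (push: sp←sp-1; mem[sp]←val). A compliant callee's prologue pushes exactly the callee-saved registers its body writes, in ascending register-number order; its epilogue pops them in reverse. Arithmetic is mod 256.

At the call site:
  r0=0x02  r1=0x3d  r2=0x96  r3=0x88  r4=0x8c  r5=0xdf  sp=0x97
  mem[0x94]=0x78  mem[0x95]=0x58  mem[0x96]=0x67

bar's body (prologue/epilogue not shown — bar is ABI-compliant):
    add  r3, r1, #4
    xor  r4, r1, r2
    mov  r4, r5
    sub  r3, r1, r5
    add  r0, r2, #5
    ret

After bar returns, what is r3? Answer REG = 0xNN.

prologue: push r3 -> mem[0x96]=0x88, sp=0x96
prologue: push r4 -> mem[0x95]=0x8c, sp=0x95
body[0] add  r3, r1, #4 -> r3=0x41
body[1] xor  r4, r1, r2 -> r4=0xab
body[2] mov  r4, r5 -> r4=0xdf
body[3] sub  r3, r1, r5 -> r3=0x5e
body[4] add  r0, r2, #5 -> r0=0x9b
epilogue: pop r4=0x8c, sp=0x96
epilogue: pop r3=0x88, sp=0x97
r3 is callee-saved -> restored

REG = 0x88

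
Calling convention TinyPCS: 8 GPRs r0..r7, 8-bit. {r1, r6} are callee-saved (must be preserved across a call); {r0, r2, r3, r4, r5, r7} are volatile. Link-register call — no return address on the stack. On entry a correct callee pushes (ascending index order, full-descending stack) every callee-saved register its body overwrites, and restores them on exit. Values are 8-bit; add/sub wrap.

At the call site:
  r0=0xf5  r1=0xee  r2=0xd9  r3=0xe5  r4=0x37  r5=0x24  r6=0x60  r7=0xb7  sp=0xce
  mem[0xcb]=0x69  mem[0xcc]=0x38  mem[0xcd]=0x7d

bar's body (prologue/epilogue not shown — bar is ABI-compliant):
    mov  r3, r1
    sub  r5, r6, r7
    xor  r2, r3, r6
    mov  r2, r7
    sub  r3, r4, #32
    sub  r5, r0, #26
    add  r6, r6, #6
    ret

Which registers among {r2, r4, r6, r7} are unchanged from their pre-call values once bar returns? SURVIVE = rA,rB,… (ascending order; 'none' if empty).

prologue: push r6 → mem[0xcd]=0x60, sp=0xcd
body[0] mov  r3, r1 → r3=0xee
body[1] sub  r5, r6, r7 → r5=0xa9
body[2] xor  r2, r3, r6 → r2=0x8e
body[3] mov  r2, r7 → r2=0xb7
body[4] sub  r3, r4, #32 → r3=0x17
body[5] sub  r5, r0, #26 → r5=0xdb
body[6] add  r6, r6, #6 → r6=0x66
epilogue: pop r6=0x60, sp=0xce
r2: caller-saved, written=True
r4: caller-saved, written=False
r6: callee-saved, written=True
r7: caller-saved, written=False

SURVIVE = r4,r6,r7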